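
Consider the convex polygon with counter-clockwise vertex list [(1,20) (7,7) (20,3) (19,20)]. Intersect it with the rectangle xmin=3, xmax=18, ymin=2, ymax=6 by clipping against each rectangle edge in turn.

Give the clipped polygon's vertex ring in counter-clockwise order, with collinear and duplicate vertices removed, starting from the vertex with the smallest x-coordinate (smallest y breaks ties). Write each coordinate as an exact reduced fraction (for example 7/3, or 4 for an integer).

1. After x ≥ 3: [(3,20) (3,47/3) (7,7) (20,3) (19,20)]
2. After x ≤ 18: [(18,20) (3,20) (3,47/3) (7,7) (18,47/13)]
3. After y ≥ 2: [(18,20) (3,20) (3,47/3) (7,7) (18,47/13)]
4. After y ≤ 6: [(18,6) (41/4,6) (18,47/13)]
5. Canonical ring: [(41/4,6) (18,47/13) (18,6)]

Clipped polygon: [(41/4,6) (18,47/13) (18,6)]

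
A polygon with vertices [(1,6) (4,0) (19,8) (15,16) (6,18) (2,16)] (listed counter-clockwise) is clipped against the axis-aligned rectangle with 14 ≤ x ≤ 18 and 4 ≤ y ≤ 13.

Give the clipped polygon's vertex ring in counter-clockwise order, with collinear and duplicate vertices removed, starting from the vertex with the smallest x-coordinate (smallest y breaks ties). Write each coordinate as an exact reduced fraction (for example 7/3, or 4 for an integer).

Clipped polygon: [(14,16/3) (18,112/15) (18,10) (33/2,13) (14,13)]

1. After x ≥ 14: [(14,16/3) (19,8) (15,16) (14,146/9)]
2. After x ≤ 18: [(14,16/3) (18,112/15) (18,10) (15,16) (14,146/9)]
3. After y ≥ 4: [(14,16/3) (18,112/15) (18,10) (15,16) (14,146/9)]
4. After y ≤ 13: [(14,13) (14,16/3) (18,112/15) (18,10) (33/2,13)]
5. Canonical ring: [(14,16/3) (18,112/15) (18,10) (33/2,13) (14,13)]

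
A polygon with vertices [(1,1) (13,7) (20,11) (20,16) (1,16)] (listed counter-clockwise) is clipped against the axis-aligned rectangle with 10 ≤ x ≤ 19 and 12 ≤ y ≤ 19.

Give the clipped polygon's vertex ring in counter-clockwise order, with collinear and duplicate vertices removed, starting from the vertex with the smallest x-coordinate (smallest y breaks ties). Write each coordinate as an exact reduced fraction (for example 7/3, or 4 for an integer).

1. After x ≥ 10: [(10,11/2) (13,7) (20,11) (20,16) (10,16)]
2. After x ≤ 19: [(10,11/2) (13,7) (19,73/7) (19,16) (10,16)]
3. After y ≥ 12: [(10,12) (19,12) (19,16) (10,16)]
4. After y ≤ 19: [(10,12) (19,12) (19,16) (10,16)]
5. Canonical ring: [(10,12) (19,12) (19,16) (10,16)]

Clipped polygon: [(10,12) (19,12) (19,16) (10,16)]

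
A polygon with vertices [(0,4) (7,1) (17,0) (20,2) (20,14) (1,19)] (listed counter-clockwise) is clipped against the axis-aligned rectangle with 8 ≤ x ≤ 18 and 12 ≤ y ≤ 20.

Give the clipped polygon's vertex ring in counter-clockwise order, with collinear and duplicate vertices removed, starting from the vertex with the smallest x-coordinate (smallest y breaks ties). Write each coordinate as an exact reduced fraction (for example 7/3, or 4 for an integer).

Clipped polygon: [(8,12) (18,12) (18,276/19) (8,326/19)]

1. After x ≥ 8: [(8,9/10) (17,0) (20,2) (20,14) (8,326/19)]
2. After x ≤ 18: [(8,9/10) (17,0) (18,2/3) (18,276/19) (8,326/19)]
3. After y ≥ 12: [(8,12) (18,12) (18,276/19) (8,326/19)]
4. After y ≤ 20: [(8,12) (18,12) (18,276/19) (8,326/19)]
5. Canonical ring: [(8,12) (18,12) (18,276/19) (8,326/19)]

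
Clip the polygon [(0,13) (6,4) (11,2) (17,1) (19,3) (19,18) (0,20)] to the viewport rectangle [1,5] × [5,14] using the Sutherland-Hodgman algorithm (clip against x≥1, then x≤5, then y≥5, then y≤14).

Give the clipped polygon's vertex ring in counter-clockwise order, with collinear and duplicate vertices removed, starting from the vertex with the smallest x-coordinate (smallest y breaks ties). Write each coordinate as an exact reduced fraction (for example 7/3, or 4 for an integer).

1. After x ≥ 1: [(1,23/2) (6,4) (11,2) (17,1) (19,3) (19,18) (1,378/19)]
2. After x ≤ 5: [(1,23/2) (5,11/2) (5,370/19) (1,378/19)]
3. After y ≥ 5: [(1,23/2) (5,11/2) (5,370/19) (1,378/19)]
4. After y ≤ 14: [(1,14) (1,23/2) (5,11/2) (5,14)]
5. Canonical ring: [(1,23/2) (5,11/2) (5,14) (1,14)]

Clipped polygon: [(1,23/2) (5,11/2) (5,14) (1,14)]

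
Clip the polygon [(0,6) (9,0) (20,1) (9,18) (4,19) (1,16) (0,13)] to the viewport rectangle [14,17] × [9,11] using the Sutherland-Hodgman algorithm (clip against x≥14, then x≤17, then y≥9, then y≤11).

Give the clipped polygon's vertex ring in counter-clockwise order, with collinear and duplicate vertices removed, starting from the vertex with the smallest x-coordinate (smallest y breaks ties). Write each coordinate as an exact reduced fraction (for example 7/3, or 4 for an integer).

Clipped polygon: [(14,9) (252/17,9) (14,113/11)]

1. After x ≥ 14: [(14,5/11) (20,1) (14,113/11)]
2. After x ≤ 17: [(14,5/11) (17,8/11) (17,62/11) (14,113/11)]
3. After y ≥ 9: [(14,9) (252/17,9) (14,113/11)]
4. After y ≤ 11: [(14,9) (252/17,9) (14,113/11)]
5. Canonical ring: [(14,9) (252/17,9) (14,113/11)]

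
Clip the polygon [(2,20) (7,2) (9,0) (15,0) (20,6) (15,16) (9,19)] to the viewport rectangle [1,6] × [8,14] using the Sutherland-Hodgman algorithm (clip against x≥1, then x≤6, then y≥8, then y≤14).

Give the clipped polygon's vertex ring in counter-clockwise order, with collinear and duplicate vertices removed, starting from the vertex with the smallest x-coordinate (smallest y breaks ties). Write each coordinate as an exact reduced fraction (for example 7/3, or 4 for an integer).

Clipped polygon: [(11/3,14) (16/3,8) (6,8) (6,14)]

1. After x ≥ 1: [(2,20) (7,2) (9,0) (15,0) (20,6) (15,16) (9,19)]
2. After x ≤ 6: [(6,136/7) (2,20) (6,28/5)]
3. After y ≥ 8: [(6,8) (6,136/7) (2,20) (16/3,8)]
4. After y ≤ 14: [(6,8) (6,14) (11/3,14) (16/3,8)]
5. Canonical ring: [(11/3,14) (16/3,8) (6,8) (6,14)]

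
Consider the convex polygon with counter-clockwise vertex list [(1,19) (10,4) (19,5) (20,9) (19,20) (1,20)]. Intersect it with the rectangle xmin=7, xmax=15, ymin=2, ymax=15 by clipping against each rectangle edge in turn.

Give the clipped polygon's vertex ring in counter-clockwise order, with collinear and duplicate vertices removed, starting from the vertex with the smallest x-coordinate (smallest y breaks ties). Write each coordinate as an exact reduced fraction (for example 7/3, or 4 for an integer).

Clipped polygon: [(7,9) (10,4) (15,41/9) (15,15) (7,15)]

1. After x ≥ 7: [(7,9) (10,4) (19,5) (20,9) (19,20) (7,20)]
2. After x ≤ 15: [(7,9) (10,4) (15,41/9) (15,20) (7,20)]
3. After y ≥ 2: [(7,9) (10,4) (15,41/9) (15,20) (7,20)]
4. After y ≤ 15: [(7,15) (7,9) (10,4) (15,41/9) (15,15)]
5. Canonical ring: [(7,9) (10,4) (15,41/9) (15,15) (7,15)]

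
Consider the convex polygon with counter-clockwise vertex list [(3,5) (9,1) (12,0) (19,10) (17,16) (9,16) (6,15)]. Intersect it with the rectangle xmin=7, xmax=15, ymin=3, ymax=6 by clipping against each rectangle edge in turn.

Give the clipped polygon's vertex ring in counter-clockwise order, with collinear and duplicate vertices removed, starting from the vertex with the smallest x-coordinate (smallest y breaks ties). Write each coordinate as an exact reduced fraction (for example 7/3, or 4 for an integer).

1. After x ≥ 7: [(7,7/3) (9,1) (12,0) (19,10) (17,16) (9,16) (7,46/3)]
2. After x ≤ 15: [(7,7/3) (9,1) (12,0) (15,30/7) (15,16) (9,16) (7,46/3)]
3. After y ≥ 3: [(7,3) (141/10,3) (15,30/7) (15,16) (9,16) (7,46/3)]
4. After y ≤ 6: [(7,6) (7,3) (141/10,3) (15,30/7) (15,6)]
5. Canonical ring: [(7,3) (141/10,3) (15,30/7) (15,6) (7,6)]

Clipped polygon: [(7,3) (141/10,3) (15,30/7) (15,6) (7,6)]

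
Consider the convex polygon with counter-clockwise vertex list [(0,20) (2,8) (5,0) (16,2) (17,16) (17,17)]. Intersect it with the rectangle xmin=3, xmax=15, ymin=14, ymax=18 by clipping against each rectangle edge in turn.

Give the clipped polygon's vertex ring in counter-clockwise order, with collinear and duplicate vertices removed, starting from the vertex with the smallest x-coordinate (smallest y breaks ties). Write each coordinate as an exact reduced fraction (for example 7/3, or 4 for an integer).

1. After x ≥ 3: [(3,331/17) (3,16/3) (5,0) (16,2) (17,16) (17,17)]
2. After x ≤ 15: [(15,295/17) (3,331/17) (3,16/3) (5,0) (15,20/11)]
3. After y ≥ 14: [(15,14) (15,295/17) (3,331/17) (3,14)]
4. After y ≤ 18: [(15,14) (15,295/17) (34/3,18) (3,18) (3,14)]
5. Canonical ring: [(3,14) (15,14) (15,295/17) (34/3,18) (3,18)]

Clipped polygon: [(3,14) (15,14) (15,295/17) (34/3,18) (3,18)]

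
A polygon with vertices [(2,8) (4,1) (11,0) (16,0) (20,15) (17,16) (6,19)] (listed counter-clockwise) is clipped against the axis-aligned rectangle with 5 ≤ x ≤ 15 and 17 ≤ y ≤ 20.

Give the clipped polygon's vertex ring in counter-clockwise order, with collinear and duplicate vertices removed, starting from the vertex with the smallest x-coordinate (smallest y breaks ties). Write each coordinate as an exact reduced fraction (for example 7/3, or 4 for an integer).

1. After x ≥ 5: [(5,65/4) (5,6/7) (11,0) (16,0) (20,15) (17,16) (6,19)]
2. After x ≤ 15: [(5,65/4) (5,6/7) (11,0) (15,0) (15,182/11) (6,19)]
3. After y ≥ 17: [(58/11,17) (40/3,17) (6,19)]
4. After y ≤ 20: [(58/11,17) (40/3,17) (6,19)]
5. Canonical ring: [(58/11,17) (40/3,17) (6,19)]

Clipped polygon: [(58/11,17) (40/3,17) (6,19)]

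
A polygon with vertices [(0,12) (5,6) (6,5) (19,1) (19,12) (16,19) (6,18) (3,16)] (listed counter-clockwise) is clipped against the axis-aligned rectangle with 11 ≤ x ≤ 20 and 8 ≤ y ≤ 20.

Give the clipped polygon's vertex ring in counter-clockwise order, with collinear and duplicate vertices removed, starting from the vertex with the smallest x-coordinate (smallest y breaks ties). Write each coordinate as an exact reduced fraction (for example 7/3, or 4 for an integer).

Clipped polygon: [(11,8) (19,8) (19,12) (16,19) (11,37/2)]

1. After x ≥ 11: [(11,45/13) (19,1) (19,12) (16,19) (11,37/2)]
2. After x ≤ 20: [(11,45/13) (19,1) (19,12) (16,19) (11,37/2)]
3. After y ≥ 8: [(11,8) (19,8) (19,12) (16,19) (11,37/2)]
4. After y ≤ 20: [(11,8) (19,8) (19,12) (16,19) (11,37/2)]
5. Canonical ring: [(11,8) (19,8) (19,12) (16,19) (11,37/2)]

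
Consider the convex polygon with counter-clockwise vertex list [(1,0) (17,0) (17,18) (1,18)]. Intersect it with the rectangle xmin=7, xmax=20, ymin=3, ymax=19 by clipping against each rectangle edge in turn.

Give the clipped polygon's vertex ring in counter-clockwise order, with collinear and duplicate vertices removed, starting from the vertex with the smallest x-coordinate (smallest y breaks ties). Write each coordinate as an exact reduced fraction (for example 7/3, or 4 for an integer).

Clipped polygon: [(7,3) (17,3) (17,18) (7,18)]

1. After x ≥ 7: [(7,0) (17,0) (17,18) (7,18)]
2. After x ≤ 20: [(7,0) (17,0) (17,18) (7,18)]
3. After y ≥ 3: [(7,3) (17,3) (17,18) (7,18)]
4. After y ≤ 19: [(7,3) (17,3) (17,18) (7,18)]
5. Canonical ring: [(7,3) (17,3) (17,18) (7,18)]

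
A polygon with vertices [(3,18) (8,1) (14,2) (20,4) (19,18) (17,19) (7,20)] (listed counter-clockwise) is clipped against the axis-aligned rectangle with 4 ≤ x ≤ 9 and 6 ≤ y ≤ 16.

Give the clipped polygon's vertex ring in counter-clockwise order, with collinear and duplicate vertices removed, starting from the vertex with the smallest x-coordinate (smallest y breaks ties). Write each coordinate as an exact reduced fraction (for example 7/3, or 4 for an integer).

Clipped polygon: [(4,73/5) (111/17,6) (9,6) (9,16) (4,16)]

1. After x ≥ 4: [(4,37/2) (4,73/5) (8,1) (14,2) (20,4) (19,18) (17,19) (7,20)]
2. After x ≤ 9: [(4,37/2) (4,73/5) (8,1) (9,7/6) (9,99/5) (7,20)]
3. After y ≥ 6: [(4,37/2) (4,73/5) (111/17,6) (9,6) (9,99/5) (7,20)]
4. After y ≤ 16: [(4,16) (4,73/5) (111/17,6) (9,6) (9,16)]
5. Canonical ring: [(4,73/5) (111/17,6) (9,6) (9,16) (4,16)]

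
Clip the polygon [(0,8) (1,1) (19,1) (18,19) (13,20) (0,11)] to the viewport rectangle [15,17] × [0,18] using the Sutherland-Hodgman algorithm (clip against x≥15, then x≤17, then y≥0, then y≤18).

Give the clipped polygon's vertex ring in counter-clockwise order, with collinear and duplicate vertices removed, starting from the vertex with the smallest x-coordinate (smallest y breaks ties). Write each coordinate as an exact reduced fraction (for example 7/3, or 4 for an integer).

1. After x ≥ 15: [(15,1) (19,1) (18,19) (15,98/5)]
2. After x ≤ 17: [(15,1) (17,1) (17,96/5) (15,98/5)]
3. After y ≥ 0: [(15,1) (17,1) (17,96/5) (15,98/5)]
4. After y ≤ 18: [(15,18) (15,1) (17,1) (17,18)]
5. Canonical ring: [(15,1) (17,1) (17,18) (15,18)]

Clipped polygon: [(15,1) (17,1) (17,18) (15,18)]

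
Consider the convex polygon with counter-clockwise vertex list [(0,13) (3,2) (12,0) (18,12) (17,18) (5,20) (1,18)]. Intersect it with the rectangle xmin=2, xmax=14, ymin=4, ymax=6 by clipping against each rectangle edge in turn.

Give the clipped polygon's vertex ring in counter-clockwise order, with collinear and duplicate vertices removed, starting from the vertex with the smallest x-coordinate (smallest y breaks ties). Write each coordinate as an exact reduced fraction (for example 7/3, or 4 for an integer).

1. After x ≥ 2: [(2,17/3) (3,2) (12,0) (18,12) (17,18) (5,20) (2,37/2)]
2. After x ≤ 14: [(2,17/3) (3,2) (12,0) (14,4) (14,37/2) (5,20) (2,37/2)]
3. After y ≥ 4: [(2,17/3) (27/11,4) (14,4) (14,4) (14,37/2) (5,20) (2,37/2)]
4. After y ≤ 6: [(2,6) (2,17/3) (27/11,4) (14,4) (14,4) (14,6)]
5. Canonical ring: [(2,17/3) (27/11,4) (14,4) (14,6) (2,6)]

Clipped polygon: [(2,17/3) (27/11,4) (14,4) (14,6) (2,6)]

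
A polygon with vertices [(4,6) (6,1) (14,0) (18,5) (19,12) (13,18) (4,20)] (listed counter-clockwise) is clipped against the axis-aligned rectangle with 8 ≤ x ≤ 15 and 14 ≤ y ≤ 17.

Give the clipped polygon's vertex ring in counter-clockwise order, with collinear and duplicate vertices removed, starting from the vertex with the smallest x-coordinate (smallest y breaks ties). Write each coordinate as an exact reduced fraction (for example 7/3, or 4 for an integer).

1. After x ≥ 8: [(8,3/4) (14,0) (18,5) (19,12) (13,18) (8,172/9)]
2. After x ≤ 15: [(8,3/4) (14,0) (15,5/4) (15,16) (13,18) (8,172/9)]
3. After y ≥ 14: [(8,14) (15,14) (15,16) (13,18) (8,172/9)]
4. After y ≤ 17: [(8,17) (8,14) (15,14) (15,16) (14,17)]
5. Canonical ring: [(8,14) (15,14) (15,16) (14,17) (8,17)]

Clipped polygon: [(8,14) (15,14) (15,16) (14,17) (8,17)]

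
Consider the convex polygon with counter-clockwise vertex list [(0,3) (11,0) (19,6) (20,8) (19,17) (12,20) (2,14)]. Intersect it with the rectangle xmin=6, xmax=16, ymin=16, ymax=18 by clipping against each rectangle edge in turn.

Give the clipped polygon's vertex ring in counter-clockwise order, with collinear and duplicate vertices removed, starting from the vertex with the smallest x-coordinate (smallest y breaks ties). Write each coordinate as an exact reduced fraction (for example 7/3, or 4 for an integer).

Clipped polygon: [(6,16) (16,16) (16,18) (26/3,18) (6,82/5)]

1. After x ≥ 6: [(6,15/11) (11,0) (19,6) (20,8) (19,17) (12,20) (6,82/5)]
2. After x ≤ 16: [(6,15/11) (11,0) (16,15/4) (16,128/7) (12,20) (6,82/5)]
3. After y ≥ 16: [(6,16) (16,16) (16,128/7) (12,20) (6,82/5)]
4. After y ≤ 18: [(6,16) (16,16) (16,18) (26/3,18) (6,82/5)]
5. Canonical ring: [(6,16) (16,16) (16,18) (26/3,18) (6,82/5)]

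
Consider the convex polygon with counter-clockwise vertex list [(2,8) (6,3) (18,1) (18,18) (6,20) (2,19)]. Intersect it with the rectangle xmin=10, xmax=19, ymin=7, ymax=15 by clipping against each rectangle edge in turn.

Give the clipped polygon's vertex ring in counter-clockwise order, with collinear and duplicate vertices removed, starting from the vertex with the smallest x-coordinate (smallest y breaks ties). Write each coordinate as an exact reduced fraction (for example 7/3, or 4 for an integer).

1. After x ≥ 10: [(10,7/3) (18,1) (18,18) (10,58/3)]
2. After x ≤ 19: [(10,7/3) (18,1) (18,18) (10,58/3)]
3. After y ≥ 7: [(10,7) (18,7) (18,18) (10,58/3)]
4. After y ≤ 15: [(10,15) (10,7) (18,7) (18,15)]
5. Canonical ring: [(10,7) (18,7) (18,15) (10,15)]

Clipped polygon: [(10,7) (18,7) (18,15) (10,15)]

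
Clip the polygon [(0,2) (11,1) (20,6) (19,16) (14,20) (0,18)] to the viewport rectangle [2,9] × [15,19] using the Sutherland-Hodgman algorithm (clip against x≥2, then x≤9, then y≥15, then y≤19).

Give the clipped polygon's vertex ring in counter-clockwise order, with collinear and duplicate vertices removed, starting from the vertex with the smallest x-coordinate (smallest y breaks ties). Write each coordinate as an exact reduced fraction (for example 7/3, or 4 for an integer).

Clipped polygon: [(2,15) (9,15) (9,19) (7,19) (2,128/7)]

1. After x ≥ 2: [(2,20/11) (11,1) (20,6) (19,16) (14,20) (2,128/7)]
2. After x ≤ 9: [(2,20/11) (9,13/11) (9,135/7) (2,128/7)]
3. After y ≥ 15: [(2,15) (9,15) (9,135/7) (2,128/7)]
4. After y ≤ 19: [(2,15) (9,15) (9,19) (7,19) (2,128/7)]
5. Canonical ring: [(2,15) (9,15) (9,19) (7,19) (2,128/7)]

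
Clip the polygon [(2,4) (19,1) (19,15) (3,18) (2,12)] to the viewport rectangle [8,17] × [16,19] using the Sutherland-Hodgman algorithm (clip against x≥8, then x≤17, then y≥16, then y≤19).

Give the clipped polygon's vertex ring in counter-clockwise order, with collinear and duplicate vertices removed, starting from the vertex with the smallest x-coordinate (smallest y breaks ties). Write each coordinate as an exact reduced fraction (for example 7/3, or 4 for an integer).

Clipped polygon: [(8,16) (41/3,16) (8,273/16)]

1. After x ≥ 8: [(8,50/17) (19,1) (19,15) (8,273/16)]
2. After x ≤ 17: [(8,50/17) (17,23/17) (17,123/8) (8,273/16)]
3. After y ≥ 16: [(8,16) (41/3,16) (8,273/16)]
4. After y ≤ 19: [(8,16) (41/3,16) (8,273/16)]
5. Canonical ring: [(8,16) (41/3,16) (8,273/16)]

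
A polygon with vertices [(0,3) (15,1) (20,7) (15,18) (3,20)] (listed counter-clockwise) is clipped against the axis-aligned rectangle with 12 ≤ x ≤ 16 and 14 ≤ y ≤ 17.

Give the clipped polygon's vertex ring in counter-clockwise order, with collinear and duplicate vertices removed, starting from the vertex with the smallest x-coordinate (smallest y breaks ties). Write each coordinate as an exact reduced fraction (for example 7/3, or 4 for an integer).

1. After x ≥ 12: [(12,7/5) (15,1) (20,7) (15,18) (12,37/2)]
2. After x ≤ 16: [(12,7/5) (15,1) (16,11/5) (16,79/5) (15,18) (12,37/2)]
3. After y ≥ 14: [(12,14) (16,14) (16,79/5) (15,18) (12,37/2)]
4. After y ≤ 17: [(12,17) (12,14) (16,14) (16,79/5) (170/11,17)]
5. Canonical ring: [(12,14) (16,14) (16,79/5) (170/11,17) (12,17)]

Clipped polygon: [(12,14) (16,14) (16,79/5) (170/11,17) (12,17)]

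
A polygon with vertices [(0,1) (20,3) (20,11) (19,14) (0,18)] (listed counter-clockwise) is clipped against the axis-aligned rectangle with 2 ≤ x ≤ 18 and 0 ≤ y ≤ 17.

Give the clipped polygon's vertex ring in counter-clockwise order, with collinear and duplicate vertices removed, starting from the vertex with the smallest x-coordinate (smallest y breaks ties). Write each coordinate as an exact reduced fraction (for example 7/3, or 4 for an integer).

1. After x ≥ 2: [(2,6/5) (20,3) (20,11) (19,14) (2,334/19)]
2. After x ≤ 18: [(2,6/5) (18,14/5) (18,270/19) (2,334/19)]
3. After y ≥ 0: [(2,6/5) (18,14/5) (18,270/19) (2,334/19)]
4. After y ≤ 17: [(2,17) (2,6/5) (18,14/5) (18,270/19) (19/4,17)]
5. Canonical ring: [(2,6/5) (18,14/5) (18,270/19) (19/4,17) (2,17)]

Clipped polygon: [(2,6/5) (18,14/5) (18,270/19) (19/4,17) (2,17)]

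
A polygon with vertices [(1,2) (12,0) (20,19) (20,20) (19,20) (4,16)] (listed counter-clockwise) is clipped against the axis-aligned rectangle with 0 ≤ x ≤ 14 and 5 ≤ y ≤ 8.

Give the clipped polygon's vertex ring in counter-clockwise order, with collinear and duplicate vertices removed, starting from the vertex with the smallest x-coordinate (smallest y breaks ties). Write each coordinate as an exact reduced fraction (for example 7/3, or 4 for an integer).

Clipped polygon: [(23/14,5) (14,5) (14,8) (16/7,8)]

1. After x ≥ 0: [(1,2) (12,0) (20,19) (20,20) (19,20) (4,16)]
2. After x ≤ 14: [(1,2) (12,0) (14,19/4) (14,56/3) (4,16)]
3. After y ≥ 5: [(23/14,5) (14,5) (14,56/3) (4,16)]
4. After y ≤ 8: [(16/7,8) (23/14,5) (14,5) (14,8)]
5. Canonical ring: [(23/14,5) (14,5) (14,8) (16/7,8)]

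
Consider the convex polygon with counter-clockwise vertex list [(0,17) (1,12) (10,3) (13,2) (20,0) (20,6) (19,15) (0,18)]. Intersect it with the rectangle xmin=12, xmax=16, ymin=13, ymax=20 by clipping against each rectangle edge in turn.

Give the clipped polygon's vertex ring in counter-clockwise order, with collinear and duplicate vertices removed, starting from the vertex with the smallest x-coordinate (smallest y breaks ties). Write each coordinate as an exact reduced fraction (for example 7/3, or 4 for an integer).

Clipped polygon: [(12,13) (16,13) (16,294/19) (12,306/19)]

1. After x ≥ 12: [(12,7/3) (13,2) (20,0) (20,6) (19,15) (12,306/19)]
2. After x ≤ 16: [(12,7/3) (13,2) (16,8/7) (16,294/19) (12,306/19)]
3. After y ≥ 13: [(12,13) (16,13) (16,294/19) (12,306/19)]
4. After y ≤ 20: [(12,13) (16,13) (16,294/19) (12,306/19)]
5. Canonical ring: [(12,13) (16,13) (16,294/19) (12,306/19)]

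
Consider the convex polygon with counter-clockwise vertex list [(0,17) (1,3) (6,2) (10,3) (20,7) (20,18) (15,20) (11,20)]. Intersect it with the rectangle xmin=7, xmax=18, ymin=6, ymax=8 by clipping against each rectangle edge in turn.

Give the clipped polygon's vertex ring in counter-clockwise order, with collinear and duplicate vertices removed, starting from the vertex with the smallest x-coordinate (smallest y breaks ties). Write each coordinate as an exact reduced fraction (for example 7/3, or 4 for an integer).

1. After x ≥ 7: [(7,208/11) (7,9/4) (10,3) (20,7) (20,18) (15,20) (11,20)]
2. After x ≤ 18: [(7,208/11) (7,9/4) (10,3) (18,31/5) (18,94/5) (15,20) (11,20)]
3. After y ≥ 6: [(7,208/11) (7,6) (35/2,6) (18,31/5) (18,94/5) (15,20) (11,20)]
4. After y ≤ 8: [(7,8) (7,6) (35/2,6) (18,31/5) (18,8)]
5. Canonical ring: [(7,6) (35/2,6) (18,31/5) (18,8) (7,8)]

Clipped polygon: [(7,6) (35/2,6) (18,31/5) (18,8) (7,8)]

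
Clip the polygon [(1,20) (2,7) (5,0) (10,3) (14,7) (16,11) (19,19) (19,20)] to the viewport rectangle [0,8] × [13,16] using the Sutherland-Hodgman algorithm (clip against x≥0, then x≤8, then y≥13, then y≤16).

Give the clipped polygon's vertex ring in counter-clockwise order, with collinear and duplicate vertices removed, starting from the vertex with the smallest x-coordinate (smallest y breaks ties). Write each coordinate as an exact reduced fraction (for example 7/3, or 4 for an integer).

Clipped polygon: [(17/13,16) (20/13,13) (8,13) (8,16)]

1. After x ≥ 0: [(1,20) (2,7) (5,0) (10,3) (14,7) (16,11) (19,19) (19,20)]
2. After x ≤ 8: [(8,20) (1,20) (2,7) (5,0) (8,9/5)]
3. After y ≥ 13: [(8,13) (8,20) (1,20) (20/13,13)]
4. After y ≤ 16: [(8,13) (8,16) (17/13,16) (20/13,13)]
5. Canonical ring: [(17/13,16) (20/13,13) (8,13) (8,16)]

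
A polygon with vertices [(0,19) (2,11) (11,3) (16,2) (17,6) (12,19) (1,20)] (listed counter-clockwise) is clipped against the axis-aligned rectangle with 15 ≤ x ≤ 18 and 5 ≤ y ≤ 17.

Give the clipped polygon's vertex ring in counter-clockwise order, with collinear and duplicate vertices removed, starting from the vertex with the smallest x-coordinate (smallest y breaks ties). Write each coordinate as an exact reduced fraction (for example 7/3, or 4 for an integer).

1. After x ≥ 15: [(15,11/5) (16,2) (17,6) (15,56/5)]
2. After x ≤ 18: [(15,11/5) (16,2) (17,6) (15,56/5)]
3. After y ≥ 5: [(15,5) (67/4,5) (17,6) (15,56/5)]
4. After y ≤ 17: [(15,5) (67/4,5) (17,6) (15,56/5)]
5. Canonical ring: [(15,5) (67/4,5) (17,6) (15,56/5)]

Clipped polygon: [(15,5) (67/4,5) (17,6) (15,56/5)]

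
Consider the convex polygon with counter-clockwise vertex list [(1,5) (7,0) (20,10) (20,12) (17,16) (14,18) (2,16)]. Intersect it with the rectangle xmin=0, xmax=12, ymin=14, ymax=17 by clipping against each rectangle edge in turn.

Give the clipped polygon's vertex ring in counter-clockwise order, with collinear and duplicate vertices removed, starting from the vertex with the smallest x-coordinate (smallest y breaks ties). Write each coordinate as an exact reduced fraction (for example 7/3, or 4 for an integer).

Clipped polygon: [(20/11,14) (12,14) (12,17) (8,17) (2,16)]

1. After x ≥ 0: [(1,5) (7,0) (20,10) (20,12) (17,16) (14,18) (2,16)]
2. After x ≤ 12: [(1,5) (7,0) (12,50/13) (12,53/3) (2,16)]
3. After y ≥ 14: [(20/11,14) (12,14) (12,53/3) (2,16)]
4. After y ≤ 17: [(20/11,14) (12,14) (12,17) (8,17) (2,16)]
5. Canonical ring: [(20/11,14) (12,14) (12,17) (8,17) (2,16)]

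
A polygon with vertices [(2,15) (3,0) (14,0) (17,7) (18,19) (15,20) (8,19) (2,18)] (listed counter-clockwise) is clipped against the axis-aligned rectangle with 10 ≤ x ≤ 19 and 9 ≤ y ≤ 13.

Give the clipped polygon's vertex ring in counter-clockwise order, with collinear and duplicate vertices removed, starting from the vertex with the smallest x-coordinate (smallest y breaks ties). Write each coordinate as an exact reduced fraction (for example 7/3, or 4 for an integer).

1. After x ≥ 10: [(10,0) (14,0) (17,7) (18,19) (15,20) (10,135/7)]
2. After x ≤ 19: [(10,0) (14,0) (17,7) (18,19) (15,20) (10,135/7)]
3. After y ≥ 9: [(10,9) (103/6,9) (18,19) (15,20) (10,135/7)]
4. After y ≤ 13: [(10,13) (10,9) (103/6,9) (35/2,13)]
5. Canonical ring: [(10,9) (103/6,9) (35/2,13) (10,13)]

Clipped polygon: [(10,9) (103/6,9) (35/2,13) (10,13)]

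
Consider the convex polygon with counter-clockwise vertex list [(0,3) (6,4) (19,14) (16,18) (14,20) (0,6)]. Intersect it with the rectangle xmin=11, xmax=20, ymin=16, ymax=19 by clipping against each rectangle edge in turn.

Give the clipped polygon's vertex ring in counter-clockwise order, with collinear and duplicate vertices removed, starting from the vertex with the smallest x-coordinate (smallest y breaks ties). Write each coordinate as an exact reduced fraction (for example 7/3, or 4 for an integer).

Clipped polygon: [(11,16) (35/2,16) (16,18) (15,19) (13,19) (11,17)]

1. After x ≥ 11: [(11,102/13) (19,14) (16,18) (14,20) (11,17)]
2. After x ≤ 20: [(11,102/13) (19,14) (16,18) (14,20) (11,17)]
3. After y ≥ 16: [(11,16) (35/2,16) (16,18) (14,20) (11,17)]
4. After y ≤ 19: [(11,16) (35/2,16) (16,18) (15,19) (13,19) (11,17)]
5. Canonical ring: [(11,16) (35/2,16) (16,18) (15,19) (13,19) (11,17)]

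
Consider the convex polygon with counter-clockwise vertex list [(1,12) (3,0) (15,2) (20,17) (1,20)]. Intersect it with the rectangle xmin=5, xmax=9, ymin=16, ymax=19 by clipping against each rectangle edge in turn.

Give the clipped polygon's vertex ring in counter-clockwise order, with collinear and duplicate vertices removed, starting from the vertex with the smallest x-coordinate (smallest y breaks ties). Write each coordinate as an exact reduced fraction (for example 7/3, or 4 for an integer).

1. After x ≥ 5: [(5,1/3) (15,2) (20,17) (5,368/19)]
2. After x ≤ 9: [(5,1/3) (9,1) (9,356/19) (5,368/19)]
3. After y ≥ 16: [(5,16) (9,16) (9,356/19) (5,368/19)]
4. After y ≤ 19: [(5,19) (5,16) (9,16) (9,356/19) (22/3,19)]
5. Canonical ring: [(5,16) (9,16) (9,356/19) (22/3,19) (5,19)]

Clipped polygon: [(5,16) (9,16) (9,356/19) (22/3,19) (5,19)]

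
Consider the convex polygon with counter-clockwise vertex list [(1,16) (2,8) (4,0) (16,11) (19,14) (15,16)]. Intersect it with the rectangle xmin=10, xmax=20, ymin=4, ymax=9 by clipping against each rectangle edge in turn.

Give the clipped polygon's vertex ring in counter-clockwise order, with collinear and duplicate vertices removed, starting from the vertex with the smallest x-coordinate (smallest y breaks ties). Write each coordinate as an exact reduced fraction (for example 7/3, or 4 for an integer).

Clipped polygon: [(10,11/2) (152/11,9) (10,9)]

1. After x ≥ 10: [(10,16) (10,11/2) (16,11) (19,14) (15,16)]
2. After x ≤ 20: [(10,16) (10,11/2) (16,11) (19,14) (15,16)]
3. After y ≥ 4: [(10,16) (10,11/2) (16,11) (19,14) (15,16)]
4. After y ≤ 9: [(10,9) (10,11/2) (152/11,9)]
5. Canonical ring: [(10,11/2) (152/11,9) (10,9)]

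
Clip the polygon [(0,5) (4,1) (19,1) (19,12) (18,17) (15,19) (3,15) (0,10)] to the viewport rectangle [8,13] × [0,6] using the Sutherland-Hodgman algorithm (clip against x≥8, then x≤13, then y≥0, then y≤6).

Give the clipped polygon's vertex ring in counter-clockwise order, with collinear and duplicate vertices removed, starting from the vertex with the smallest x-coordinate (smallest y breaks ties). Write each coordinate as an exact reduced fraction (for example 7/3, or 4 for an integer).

1. After x ≥ 8: [(8,1) (19,1) (19,12) (18,17) (15,19) (8,50/3)]
2. After x ≤ 13: [(8,1) (13,1) (13,55/3) (8,50/3)]
3. After y ≥ 0: [(8,1) (13,1) (13,55/3) (8,50/3)]
4. After y ≤ 6: [(8,6) (8,1) (13,1) (13,6)]
5. Canonical ring: [(8,1) (13,1) (13,6) (8,6)]

Clipped polygon: [(8,1) (13,1) (13,6) (8,6)]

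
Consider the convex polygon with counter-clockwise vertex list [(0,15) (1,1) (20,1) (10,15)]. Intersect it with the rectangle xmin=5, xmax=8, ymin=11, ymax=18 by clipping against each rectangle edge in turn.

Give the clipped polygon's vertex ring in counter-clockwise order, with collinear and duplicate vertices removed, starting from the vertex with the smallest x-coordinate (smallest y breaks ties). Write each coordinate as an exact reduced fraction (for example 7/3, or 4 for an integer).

1. After x ≥ 5: [(5,15) (5,1) (20,1) (10,15)]
2. After x ≤ 8: [(8,15) (5,15) (5,1) (8,1)]
3. After y ≥ 11: [(8,11) (8,15) (5,15) (5,11)]
4. After y ≤ 18: [(8,11) (8,15) (5,15) (5,11)]
5. Canonical ring: [(5,11) (8,11) (8,15) (5,15)]

Clipped polygon: [(5,11) (8,11) (8,15) (5,15)]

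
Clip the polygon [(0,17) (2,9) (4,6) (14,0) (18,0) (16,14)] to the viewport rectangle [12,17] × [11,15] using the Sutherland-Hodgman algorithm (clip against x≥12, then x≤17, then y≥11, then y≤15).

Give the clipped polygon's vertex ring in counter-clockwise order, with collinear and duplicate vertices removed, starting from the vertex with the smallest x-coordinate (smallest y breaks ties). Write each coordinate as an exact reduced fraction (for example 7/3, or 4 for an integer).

1. After x ≥ 12: [(12,59/4) (12,6/5) (14,0) (18,0) (16,14)]
2. After x ≤ 17: [(12,59/4) (12,6/5) (14,0) (17,0) (17,7) (16,14)]
3. After y ≥ 11: [(12,59/4) (12,11) (115/7,11) (16,14)]
4. After y ≤ 15: [(12,59/4) (12,11) (115/7,11) (16,14)]
5. Canonical ring: [(12,11) (115/7,11) (16,14) (12,59/4)]

Clipped polygon: [(12,11) (115/7,11) (16,14) (12,59/4)]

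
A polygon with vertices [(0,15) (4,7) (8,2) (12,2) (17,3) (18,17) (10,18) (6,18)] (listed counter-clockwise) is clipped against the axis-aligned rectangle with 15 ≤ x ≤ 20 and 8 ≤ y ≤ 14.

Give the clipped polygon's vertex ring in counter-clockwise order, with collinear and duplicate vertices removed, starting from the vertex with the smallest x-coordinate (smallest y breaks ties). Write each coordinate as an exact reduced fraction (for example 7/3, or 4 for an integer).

Clipped polygon: [(15,8) (243/14,8) (249/14,14) (15,14)]

1. After x ≥ 15: [(15,13/5) (17,3) (18,17) (15,139/8)]
2. After x ≤ 20: [(15,13/5) (17,3) (18,17) (15,139/8)]
3. After y ≥ 8: [(15,8) (243/14,8) (18,17) (15,139/8)]
4. After y ≤ 14: [(15,14) (15,8) (243/14,8) (249/14,14)]
5. Canonical ring: [(15,8) (243/14,8) (249/14,14) (15,14)]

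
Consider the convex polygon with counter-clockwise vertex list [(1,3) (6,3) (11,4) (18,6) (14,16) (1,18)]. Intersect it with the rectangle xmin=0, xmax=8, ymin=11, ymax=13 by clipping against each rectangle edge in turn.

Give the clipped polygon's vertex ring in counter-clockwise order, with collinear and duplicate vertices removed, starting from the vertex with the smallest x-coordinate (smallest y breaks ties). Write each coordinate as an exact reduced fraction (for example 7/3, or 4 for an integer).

1. After x ≥ 0: [(1,3) (6,3) (11,4) (18,6) (14,16) (1,18)]
2. After x ≤ 8: [(1,3) (6,3) (8,17/5) (8,220/13) (1,18)]
3. After y ≥ 11: [(1,11) (8,11) (8,220/13) (1,18)]
4. After y ≤ 13: [(1,13) (1,11) (8,11) (8,13)]
5. Canonical ring: [(1,11) (8,11) (8,13) (1,13)]

Clipped polygon: [(1,11) (8,11) (8,13) (1,13)]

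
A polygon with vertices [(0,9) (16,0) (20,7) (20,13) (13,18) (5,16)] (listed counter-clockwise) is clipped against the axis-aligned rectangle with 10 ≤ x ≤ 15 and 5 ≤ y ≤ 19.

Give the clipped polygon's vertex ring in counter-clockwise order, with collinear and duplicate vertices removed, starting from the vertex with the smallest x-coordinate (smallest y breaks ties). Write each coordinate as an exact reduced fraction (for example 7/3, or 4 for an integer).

1. After x ≥ 10: [(10,27/8) (16,0) (20,7) (20,13) (13,18) (10,69/4)]
2. After x ≤ 15: [(10,27/8) (15,9/16) (15,116/7) (13,18) (10,69/4)]
3. After y ≥ 5: [(10,5) (15,5) (15,116/7) (13,18) (10,69/4)]
4. After y ≤ 19: [(10,5) (15,5) (15,116/7) (13,18) (10,69/4)]
5. Canonical ring: [(10,5) (15,5) (15,116/7) (13,18) (10,69/4)]

Clipped polygon: [(10,5) (15,5) (15,116/7) (13,18) (10,69/4)]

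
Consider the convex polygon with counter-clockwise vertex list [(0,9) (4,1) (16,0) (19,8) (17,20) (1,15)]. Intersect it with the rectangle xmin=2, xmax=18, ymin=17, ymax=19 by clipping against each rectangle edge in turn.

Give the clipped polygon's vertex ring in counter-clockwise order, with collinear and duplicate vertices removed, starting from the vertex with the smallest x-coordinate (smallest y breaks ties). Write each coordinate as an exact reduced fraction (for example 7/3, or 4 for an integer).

1. After x ≥ 2: [(2,5) (4,1) (16,0) (19,8) (17,20) (2,245/16)]
2. After x ≤ 18: [(2,5) (4,1) (16,0) (18,16/3) (18,14) (17,20) (2,245/16)]
3. After y ≥ 17: [(35/2,17) (17,20) (37/5,17)]
4. After y ≤ 19: [(35/2,17) (103/6,19) (69/5,19) (37/5,17)]
5. Canonical ring: [(37/5,17) (35/2,17) (103/6,19) (69/5,19)]

Clipped polygon: [(37/5,17) (35/2,17) (103/6,19) (69/5,19)]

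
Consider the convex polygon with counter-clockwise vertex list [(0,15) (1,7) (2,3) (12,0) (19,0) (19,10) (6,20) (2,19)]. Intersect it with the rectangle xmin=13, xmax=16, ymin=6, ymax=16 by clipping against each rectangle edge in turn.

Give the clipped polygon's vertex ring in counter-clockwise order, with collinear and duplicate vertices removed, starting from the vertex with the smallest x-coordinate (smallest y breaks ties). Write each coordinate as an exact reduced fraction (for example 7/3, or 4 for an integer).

1. After x ≥ 13: [(13,0) (19,0) (19,10) (13,190/13)]
2. After x ≤ 16: [(13,0) (16,0) (16,160/13) (13,190/13)]
3. After y ≥ 6: [(13,6) (16,6) (16,160/13) (13,190/13)]
4. After y ≤ 16: [(13,6) (16,6) (16,160/13) (13,190/13)]
5. Canonical ring: [(13,6) (16,6) (16,160/13) (13,190/13)]

Clipped polygon: [(13,6) (16,6) (16,160/13) (13,190/13)]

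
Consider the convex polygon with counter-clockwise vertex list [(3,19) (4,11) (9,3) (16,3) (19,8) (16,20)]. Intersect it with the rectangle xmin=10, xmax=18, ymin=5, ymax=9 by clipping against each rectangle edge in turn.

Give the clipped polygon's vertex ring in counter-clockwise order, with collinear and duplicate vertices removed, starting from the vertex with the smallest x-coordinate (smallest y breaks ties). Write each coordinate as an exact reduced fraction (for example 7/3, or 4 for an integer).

1. After x ≥ 10: [(10,254/13) (10,3) (16,3) (19,8) (16,20)]
2. After x ≤ 18: [(10,254/13) (10,3) (16,3) (18,19/3) (18,12) (16,20)]
3. After y ≥ 5: [(10,254/13) (10,5) (86/5,5) (18,19/3) (18,12) (16,20)]
4. After y ≤ 9: [(10,9) (10,5) (86/5,5) (18,19/3) (18,9)]
5. Canonical ring: [(10,5) (86/5,5) (18,19/3) (18,9) (10,9)]

Clipped polygon: [(10,5) (86/5,5) (18,19/3) (18,9) (10,9)]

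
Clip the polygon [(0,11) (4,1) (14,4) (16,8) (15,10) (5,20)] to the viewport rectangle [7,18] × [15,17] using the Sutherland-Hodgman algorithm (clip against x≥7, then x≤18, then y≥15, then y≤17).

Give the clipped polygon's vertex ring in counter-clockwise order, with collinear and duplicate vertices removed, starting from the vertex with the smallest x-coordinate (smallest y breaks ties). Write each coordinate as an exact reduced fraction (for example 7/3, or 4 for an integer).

1. After x ≥ 7: [(7,19/10) (14,4) (16,8) (15,10) (7,18)]
2. After x ≤ 18: [(7,19/10) (14,4) (16,8) (15,10) (7,18)]
3. After y ≥ 15: [(7,15) (10,15) (7,18)]
4. After y ≤ 17: [(7,17) (7,15) (10,15) (8,17)]
5. Canonical ring: [(7,15) (10,15) (8,17) (7,17)]

Clipped polygon: [(7,15) (10,15) (8,17) (7,17)]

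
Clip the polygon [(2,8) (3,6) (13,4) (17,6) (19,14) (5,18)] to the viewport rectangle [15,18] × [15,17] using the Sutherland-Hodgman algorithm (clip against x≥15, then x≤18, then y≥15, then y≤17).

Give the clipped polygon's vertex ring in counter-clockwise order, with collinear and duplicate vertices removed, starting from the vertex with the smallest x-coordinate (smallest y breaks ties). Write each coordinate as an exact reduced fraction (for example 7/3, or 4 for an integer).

1. After x ≥ 15: [(15,5) (17,6) (19,14) (15,106/7)]
2. After x ≤ 18: [(15,5) (17,6) (18,10) (18,100/7) (15,106/7)]
3. After y ≥ 15: [(15,15) (31/2,15) (15,106/7)]
4. After y ≤ 17: [(15,15) (31/2,15) (15,106/7)]
5. Canonical ring: [(15,15) (31/2,15) (15,106/7)]

Clipped polygon: [(15,15) (31/2,15) (15,106/7)]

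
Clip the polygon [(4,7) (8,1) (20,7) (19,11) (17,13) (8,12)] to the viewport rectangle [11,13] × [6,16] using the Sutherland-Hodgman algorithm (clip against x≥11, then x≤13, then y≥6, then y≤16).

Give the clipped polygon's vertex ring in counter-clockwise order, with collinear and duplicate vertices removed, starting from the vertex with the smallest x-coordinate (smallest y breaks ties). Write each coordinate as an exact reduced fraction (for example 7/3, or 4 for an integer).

Clipped polygon: [(11,6) (13,6) (13,113/9) (11,37/3)]

1. After x ≥ 11: [(11,5/2) (20,7) (19,11) (17,13) (11,37/3)]
2. After x ≤ 13: [(11,5/2) (13,7/2) (13,113/9) (11,37/3)]
3. After y ≥ 6: [(11,6) (13,6) (13,113/9) (11,37/3)]
4. After y ≤ 16: [(11,6) (13,6) (13,113/9) (11,37/3)]
5. Canonical ring: [(11,6) (13,6) (13,113/9) (11,37/3)]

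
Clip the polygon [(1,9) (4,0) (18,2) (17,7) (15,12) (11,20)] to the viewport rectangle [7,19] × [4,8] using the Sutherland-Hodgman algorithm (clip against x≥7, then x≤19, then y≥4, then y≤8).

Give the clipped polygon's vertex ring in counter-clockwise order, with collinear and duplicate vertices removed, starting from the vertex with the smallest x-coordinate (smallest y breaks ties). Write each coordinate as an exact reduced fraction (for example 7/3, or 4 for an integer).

1. After x ≥ 7: [(7,78/5) (7,3/7) (18,2) (17,7) (15,12) (11,20)]
2. After x ≤ 19: [(7,78/5) (7,3/7) (18,2) (17,7) (15,12) (11,20)]
3. After y ≥ 4: [(7,78/5) (7,4) (88/5,4) (17,7) (15,12) (11,20)]
4. After y ≤ 8: [(7,8) (7,4) (88/5,4) (17,7) (83/5,8)]
5. Canonical ring: [(7,4) (88/5,4) (17,7) (83/5,8) (7,8)]

Clipped polygon: [(7,4) (88/5,4) (17,7) (83/5,8) (7,8)]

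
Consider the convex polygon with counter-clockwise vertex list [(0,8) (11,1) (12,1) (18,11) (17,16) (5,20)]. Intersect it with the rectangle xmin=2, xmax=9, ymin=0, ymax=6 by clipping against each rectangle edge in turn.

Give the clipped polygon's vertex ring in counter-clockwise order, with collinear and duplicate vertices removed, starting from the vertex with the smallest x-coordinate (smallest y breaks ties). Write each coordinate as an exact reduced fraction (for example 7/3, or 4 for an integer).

1. After x ≥ 2: [(2,64/5) (2,74/11) (11,1) (12,1) (18,11) (17,16) (5,20)]
2. After x ≤ 9: [(2,64/5) (2,74/11) (9,25/11) (9,56/3) (5,20)]
3. After y ≥ 0: [(2,64/5) (2,74/11) (9,25/11) (9,56/3) (5,20)]
4. After y ≤ 6: [(22/7,6) (9,25/11) (9,6)]
5. Canonical ring: [(22/7,6) (9,25/11) (9,6)]

Clipped polygon: [(22/7,6) (9,25/11) (9,6)]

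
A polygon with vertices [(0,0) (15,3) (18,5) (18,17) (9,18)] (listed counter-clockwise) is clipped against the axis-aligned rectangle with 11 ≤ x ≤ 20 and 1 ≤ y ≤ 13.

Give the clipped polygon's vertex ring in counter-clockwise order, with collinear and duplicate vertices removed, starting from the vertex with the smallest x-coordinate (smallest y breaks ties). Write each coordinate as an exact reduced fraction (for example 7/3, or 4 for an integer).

1. After x ≥ 11: [(11,11/5) (15,3) (18,5) (18,17) (11,160/9)]
2. After x ≤ 20: [(11,11/5) (15,3) (18,5) (18,17) (11,160/9)]
3. After y ≥ 1: [(11,11/5) (15,3) (18,5) (18,17) (11,160/9)]
4. After y ≤ 13: [(11,13) (11,11/5) (15,3) (18,5) (18,13)]
5. Canonical ring: [(11,11/5) (15,3) (18,5) (18,13) (11,13)]

Clipped polygon: [(11,11/5) (15,3) (18,5) (18,13) (11,13)]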